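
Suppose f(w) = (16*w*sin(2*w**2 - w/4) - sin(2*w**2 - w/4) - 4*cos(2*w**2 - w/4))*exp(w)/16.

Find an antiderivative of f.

Recognize the product-rule pattern: f = u'v + uv' with u = -cos(2*w**2 - w/4)/4, v = exp(w), so integration by parts undoes it.
Check: d/dw[-exp(w)*cos(2*w**2 - w/4)/4] = w*exp(w)*sin(2*w**2 - w/4) - exp(w)*sin(2*w**2 - w/4)/16 - exp(w)*cos(2*w**2 - w/4)/4, which equals f(w).

An antiderivative is F(w) = -exp(w)*cos(2*w**2 - w/4)/4.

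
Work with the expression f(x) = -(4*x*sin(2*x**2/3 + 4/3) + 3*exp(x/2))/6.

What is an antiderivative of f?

An antiderivative is F(x) = -exp(x/2) + cos(2*x**2/3 + 4/3)/2.

Check any antiderivative F(x) by computing F'(x) and comparing it with f(x).
Check: d/dx[-exp(x/2) + cos(2*x**2/3 + 4/3)/2] = -2*x*sin(2*x**2/3 + 4/3)/3 - exp(x/2)/2, which equals f(x).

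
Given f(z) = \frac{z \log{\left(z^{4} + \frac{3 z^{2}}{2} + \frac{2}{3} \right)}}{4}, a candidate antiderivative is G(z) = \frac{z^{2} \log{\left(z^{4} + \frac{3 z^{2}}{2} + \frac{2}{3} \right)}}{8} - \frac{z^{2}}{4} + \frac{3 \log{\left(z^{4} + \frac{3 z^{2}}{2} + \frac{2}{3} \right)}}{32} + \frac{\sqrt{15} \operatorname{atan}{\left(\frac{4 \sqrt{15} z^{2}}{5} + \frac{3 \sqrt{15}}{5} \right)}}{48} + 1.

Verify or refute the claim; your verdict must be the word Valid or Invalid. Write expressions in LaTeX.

d/dz[G] = \frac{z \log{\left(z^{4} + \frac{3 z^{2}}{2} + \frac{2}{3} \right)}}{4}
This equals f(z) exactly, so the claim holds.

Valid: G'(z) = f(z).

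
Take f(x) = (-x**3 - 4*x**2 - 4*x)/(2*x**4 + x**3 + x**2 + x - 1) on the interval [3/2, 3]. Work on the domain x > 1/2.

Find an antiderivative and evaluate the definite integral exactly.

Antiderivative: F(x) = -5*log(x - 1/2)/6 - log(x + 1)/6 + log(x**2 + 1)/4 - 3*atan(x)/2; value = -3*atan(3)/2 - 2*log(5/2)/3 - log(13/4)/4 - log(4)/6 + log(10)/4 + 3*atan(3/2)/2

The denominator factors as (x + 1)*(2*x - 1)*(x**2 + 1); partial fractions split f into directly integrable pieces: (x - 3)/(2*(x**2 + 1)) - 5/(3*(2*x - 1)) - 1/(6*(x + 1)).
F(x) = -5*log(x - 1/2)/6 - log(x + 1)/6 + log(x**2 + 1)/4 - 3*atan(x)/2 is an antiderivative of f.
Check: d/dx[-5*log(x - 1/2)/6 - log(x + 1)/6 + log(x**2 + 1)/4 - 3*atan(x)/2] = (-x**3 - 4*x**2 - 4*x)/(2*x**4 + x**3 + x**2 + x - 1) = f(x).
F(3) = -3*atan(3)/2 - 5*log(5/2)/6 - log(4)/6 + log(10)/4; F(3/2) = -3*atan(3/2)/2 - log(5/2)/6 + log(13/4)/4.
Integral = F(3) - F(3/2) = -3*atan(3)/2 - 2*log(5/2)/3 - log(13/4)/4 - log(4)/6 + log(10)/4 + 3*atan(3/2)/2.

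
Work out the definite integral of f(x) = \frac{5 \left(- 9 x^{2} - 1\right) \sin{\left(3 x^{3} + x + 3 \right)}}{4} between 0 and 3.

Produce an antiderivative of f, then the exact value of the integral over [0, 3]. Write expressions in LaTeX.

Antiderivative: F(x) = \frac{5 \cos{\left(3 x^{3} + x + 3 \right)}}{4}; value = \frac{5 \cos{\left(87 \right)}}{4} - \frac{5 \cos{\left(3 \right)}}{4}

f matches the chain-rule pattern g'(h)*h' with inner function h(x) = 3 x^{3} + x + 3; substituting u = h(x) collapses the integral.
F(x) = \frac{5 \cos{\left(3 x^{3} + x + 3 \right)}}{4} is an antiderivative of f.
Check: d/dx[\frac{5 \cos{\left(3 x^{3} + x + 3 \right)}}{4}] = - \frac{45 x^{2} \sin{\left(3 x^{3} + x + 3 \right)}}{4} - \frac{5 \sin{\left(3 x^{3} + x + 3 \right)}}{4}, which equals f(x).
F(3) = \frac{5 \cos{\left(87 \right)}}{4}; F(0) = \frac{5 \cos{\left(3 \right)}}{4}.
Integral = F(3) - F(0) = \frac{5 \cos{\left(87 \right)}}{4} - \frac{5 \cos{\left(3 \right)}}{4}.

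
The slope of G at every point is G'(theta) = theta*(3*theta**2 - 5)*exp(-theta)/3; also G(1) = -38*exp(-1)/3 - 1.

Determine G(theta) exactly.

G(theta) = -theta**3*exp(-theta) - 3*theta**2*exp(-theta) - 13*theta*exp(-theta)/3 - 1 - 13*exp(-theta)/3

G'(theta) has the shape u'v + uv' for u = -theta**3 - 3*theta**2 - 13*theta/3 - 13/3 and v = exp(-theta) — it is the derivative of the product u*v.
A general antiderivative is (-3*theta**3 - 9*theta**2 - 13*theta - 13)*exp(-theta)/3 + C.
The condition gives C = -38*exp(-1)/3 - 1 - (-38*exp(-1)/3) = -1.
So G(theta) = -theta**3*exp(-theta) - 3*theta**2*exp(-theta) - 13*theta*exp(-theta)/3 - 1 - 13*exp(-theta)/3.
Check: d/dtheta[-theta**3*exp(-theta) - 3*theta**2*exp(-theta) - 13*theta*exp(-theta)/3 - 1 - 13*exp(-theta)/3] = (3*theta**3 - 5*theta)*exp(-theta)/3, which equals G'(theta).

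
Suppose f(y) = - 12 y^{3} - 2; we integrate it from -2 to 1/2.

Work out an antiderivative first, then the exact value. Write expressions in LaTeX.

Antiderivative: F(y) = y \left(- 3 y^{3} - 2\right); value = \frac{685}{16}

A first test for any F(y): its y-derivative must equal f(y) identically.
F(y) = y \left(- 3 y^{3} - 2\right) is an antiderivative of f.
Check: d/dy[y \left(- 3 y^{3} - 2\right)] = - 12 y^{3} - 2 = f(y).
F(1/2) = - \frac{19}{16}; F(-2) = -44.
Integral = F(1/2) - F(-2) = \frac{685}{16}.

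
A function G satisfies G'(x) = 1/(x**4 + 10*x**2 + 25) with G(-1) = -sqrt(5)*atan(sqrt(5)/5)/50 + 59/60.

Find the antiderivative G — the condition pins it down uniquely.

G(x) = (sqrt(5)*x**2*atan(sqrt(5)*x/5) + 50*x**2 + 5*x + 5*sqrt(5)*atan(sqrt(5)*x/5) + 250)/(50*x**2 + 250)

A first test for any G(x): its x-derivative must equal the given G'(x).
A general antiderivative is x/(10*x**2 + 50) + sqrt(5)*atan(sqrt(5)*x/5)/50 + C.
The condition gives C = -sqrt(5)*atan(sqrt(5)/5)/50 + 59/60 - (-sqrt(5)*atan(sqrt(5)/5)/50 - 1/60) = 1.
So G(x) = (sqrt(5)*x**2*atan(sqrt(5)*x/5) + 50*x**2 + 5*x + 5*sqrt(5)*atan(sqrt(5)*x/5) + 250)/(50*x**2 + 250).
Check: d/dx[(sqrt(5)*x**2*atan(sqrt(5)*x/5) + 50*x**2 + 5*x + 5*sqrt(5)*atan(sqrt(5)*x/5) + 250)/(50*x**2 + 250)] = 1/(x**4 + 10*x**2 + 25) = G'(x).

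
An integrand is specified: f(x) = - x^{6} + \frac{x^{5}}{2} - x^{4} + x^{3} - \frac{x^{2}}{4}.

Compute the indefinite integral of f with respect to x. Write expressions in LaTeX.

Integrate term by term and add the pieces.
Check: d/dx[- \frac{x^{3} \left(60 x^{4} - 35 x^{3} + 84 x^{2} - 105 x + 35\right)}{420}] = - x^{6} + \frac{x^{5}}{2} - x^{4} + x^{3} - \frac{x^{2}}{4} = f(x).

F(x) = - \frac{x^{3} \left(60 x^{4} - 35 x^{3} + 84 x^{2} - 105 x + 35\right)}{420} + C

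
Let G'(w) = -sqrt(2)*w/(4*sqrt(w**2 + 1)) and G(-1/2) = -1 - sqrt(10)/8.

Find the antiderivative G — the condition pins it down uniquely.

G(w) = -(sqrt(2)*sqrt(w**2 + 1) + 4)/4

G'(w) matches the chain-rule pattern g'(h)*h' with inner function h(w) = 2*w**2 + 2; substituting u = h(w) collapses the integral.
A general antiderivative is -sqrt(2*w**2 + 2)/4 + C.
The condition gives C = -1 - sqrt(10)/8 - (-sqrt(10)/8) = -1.
So G(w) = -(sqrt(2)*sqrt(w**2 + 1) + 4)/4.
Check: d/dw[-(sqrt(2)*sqrt(w**2 + 1) + 4)/4] = -sqrt(2)*w/(4*sqrt(w**2 + 1)) = G'(w).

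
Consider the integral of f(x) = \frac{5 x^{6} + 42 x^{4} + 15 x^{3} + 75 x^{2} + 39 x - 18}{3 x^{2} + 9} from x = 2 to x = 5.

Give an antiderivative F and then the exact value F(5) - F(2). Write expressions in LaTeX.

Antiderivative: F(x) = \frac{x^{5}}{3} + 3 x^{3} + \frac{5 x^{2}}{2} - 2 x - \log{\left(x^{2} + 3 \right)}; value = - \log{\left(14 \right)} + \log{\left(\frac{7}{2} \right)} + \frac{2857}{2}

Check any antiderivative F(x) by computing F'(x) and comparing it with f(x).
F(x) = \frac{x^{5}}{3} + 3 x^{3} + \frac{5 x^{2}}{2} - 2 x - \log{\left(x^{2} + 3 \right)} is an antiderivative of f.
Check: d/dx[\frac{x^{5}}{3} + 3 x^{3} + \frac{5 x^{2}}{2} - 2 x - \log{\left(x^{2} + 3 \right)}] = \frac{5 x^{6} + 42 x^{4} + 15 x^{3} + 75 x^{2} + 39 x - 18}{3 x^{2} + 9} = f(x).
F(5) = \frac{8815}{6} - \log{\left(28 \right)}; F(2) = \frac{122}{3} - \log{\left(7 \right)}.
Integral = F(5) - F(2) = - \log{\left(14 \right)} + \log{\left(\frac{7}{2} \right)} + \frac{2857}{2}.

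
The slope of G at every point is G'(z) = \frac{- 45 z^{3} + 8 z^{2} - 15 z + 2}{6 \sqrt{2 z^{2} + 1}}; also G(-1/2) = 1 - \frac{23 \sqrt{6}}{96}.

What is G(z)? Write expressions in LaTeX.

G(z) = \frac{- z \left(15 z - 4\right) \sqrt{2 z^{2} + 1} + 12}{12}

Recognize the product-rule pattern: G'(z) = u'v + uv' with u = - \frac{\sqrt{2 z^{2} + 1}}{2}, v = \frac{5 z^{2}}{2} - \frac{2 z}{3}, so integration by parts undoes it.
A general antiderivative is - \frac{\sqrt{2 z^{2} + 1} \left(\frac{5 z^{2}}{2} - \frac{2 z}{3}\right)}{2} + C.
The condition gives C = 1 - \frac{23 \sqrt{6}}{96} - (- \frac{23 \sqrt{6}}{96}) = 1.
So G(z) = \frac{- z \left(15 z - 4\right) \sqrt{2 z^{2} + 1} + 12}{12}.
Check: d/dz[\frac{- z \left(15 z - 4\right) \sqrt{2 z^{2} + 1} + 12}{12}] = \frac{- 45 z^{3} + 8 z^{2} - 15 z + 2}{6 \sqrt{2 z^{2} + 1}} = G'(z).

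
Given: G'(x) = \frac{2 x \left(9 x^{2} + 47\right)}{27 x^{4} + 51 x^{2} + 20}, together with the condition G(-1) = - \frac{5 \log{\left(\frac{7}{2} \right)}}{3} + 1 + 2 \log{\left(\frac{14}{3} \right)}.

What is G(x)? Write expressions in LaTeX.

For G(x) to be correct, d/dx[G] must agree with the stated G'(x) identically.
A general antiderivative is - \frac{5 \log{\left(\frac{3 x^{2}}{2} + 2 \right)}}{3} + 2 \log{\left(3 x^{2} + \frac{5}{3} \right)} + C.
The condition gives C = - \frac{5 \log{\left(\frac{7}{2} \right)}}{3} + 1 + 2 \log{\left(\frac{14}{3} \right)} - (- \frac{5 \log{\left(\frac{7}{2} \right)}}{3} + 2 \log{\left(\frac{14}{3} \right)}) = 1.
So G(x) = - \frac{5 \log{\left(\frac{3 x^{2}}{2} + 2 \right)}}{3} + 2 \log{\left(3 x^{2} + \frac{5}{3} \right)} + 1.
Check: d/dx[- \frac{5 \log{\left(\frac{3 x^{2}}{2} + 2 \right)}}{3} + 2 \log{\left(3 x^{2} + \frac{5}{3} \right)} + 1] = \frac{18 x^{3} + 94 x}{27 x^{4} + 51 x^{2} + 20}, which equals G'(x).

G(x) = - \frac{5 \log{\left(\frac{3 x^{2}}{2} + 2 \right)}}{3} + 2 \log{\left(3 x^{2} + \frac{5}{3} \right)} + 1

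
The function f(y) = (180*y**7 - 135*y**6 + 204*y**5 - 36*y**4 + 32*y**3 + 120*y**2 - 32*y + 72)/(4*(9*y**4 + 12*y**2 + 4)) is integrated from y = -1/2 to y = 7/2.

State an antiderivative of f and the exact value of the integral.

Antiderivative: F(y) = 5*y**4/4 - 5*y**3/4 - y**2/2 + 4*y + y/(3*y**2 + 2) + 2/(9*y**2 + 6); value = 196139/1364

A first test for any F(y): its y-derivative must equal f(y) identically.
F(y) = 5*y**4/4 - 5*y**3/4 - y**2/2 + 4*y + y/(3*y**2 + 2) + 2/(9*y**2 + 6) is an antiderivative of f.
Check: d/dy[5*y**4/4 - 5*y**3/4 - y**2/2 + 4*y + y/(3*y**2 + 2) + 2/(9*y**2 + 6)] = (180*y**7 - 135*y**6 + 204*y**5 - 36*y**4 + 32*y**3 + 120*y**2 - 32*y + 72)/(36*y**4 + 48*y**2 + 16), which equals f(y).
F(7/2) = 844987/5952; F(-1/2) = -3865/2112.
Integral = F(7/2) - F(-1/2) = 196139/1364.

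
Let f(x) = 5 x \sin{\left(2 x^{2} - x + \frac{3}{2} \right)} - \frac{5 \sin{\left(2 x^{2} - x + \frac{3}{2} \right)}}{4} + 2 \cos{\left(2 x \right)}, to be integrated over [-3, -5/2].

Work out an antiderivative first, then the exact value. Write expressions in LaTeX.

Antiderivative: F(x) = \frac{4 \sin{\left(2 x \right)} - 5 \cos{\left(2 x^{2} - x + \frac{3}{2} \right)}}{4}; value = \frac{5 \cos{\left(\frac{45}{2} \right)}}{4} + \sin{\left(6 \right)} - \frac{5 \cos{\left(\frac{33}{2} \right)}}{4} - \sin{\left(5 \right)}

Integrate term by term and add the pieces.
F(x) = \frac{4 \sin{\left(2 x \right)} - 5 \cos{\left(2 x^{2} - x + \frac{3}{2} \right)}}{4} is an antiderivative of f.
Check: d/dx[\frac{4 \sin{\left(2 x \right)} - 5 \cos{\left(2 x^{2} - x + \frac{3}{2} \right)}}{4}] = 5 x \sin{\left(2 x^{2} - x + \frac{3}{2} \right)} - \frac{5 \sin{\left(2 x^{2} - x + \frac{3}{2} \right)}}{4} + 2 \cos{\left(2 x \right)} = f(x).
F(-5/2) = - \frac{5 \cos{\left(\frac{33}{2} \right)}}{4} - \sin{\left(5 \right)}; F(-3) = - \sin{\left(6 \right)} - \frac{5 \cos{\left(\frac{45}{2} \right)}}{4}.
Integral = F(-5/2) - F(-3) = \frac{5 \cos{\left(\frac{45}{2} \right)}}{4} + \sin{\left(6 \right)} - \frac{5 \cos{\left(\frac{33}{2} \right)}}{4} - \sin{\left(5 \right)}.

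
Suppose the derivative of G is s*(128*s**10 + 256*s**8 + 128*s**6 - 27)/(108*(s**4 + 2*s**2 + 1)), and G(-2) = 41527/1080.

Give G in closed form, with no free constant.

A first test for any G(s): its s-derivative must equal the given G'(s).
A general antiderivative is 4*s**8/27 + 1/(4*(2*s**2 + 2)) + C.
The condition gives C = 41527/1080 - (40987/1080) = 1/2.
So G(s) = (32*s**10 + 32*s**8 + 108*s**2 + 135)/(216*s**2 + 216).
Check: d/ds[(32*s**10 + 32*s**8 + 108*s**2 + 135)/(216*s**2 + 216)] = (128*s**11 + 256*s**9 + 128*s**7 - 27*s)/(108*s**4 + 216*s**2 + 108), which equals G'(s).

G(s) = (32*s**10 + 32*s**8 + 108*s**2 + 135)/(216*s**2 + 216)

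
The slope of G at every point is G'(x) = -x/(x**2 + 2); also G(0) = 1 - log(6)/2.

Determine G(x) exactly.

The substitution u = 3*x**2 + 6 works: G'(x) is exactly (dG/du)*(du/dx) for that inner function.
A general antiderivative is -log(3*x**2 + 6)/2 + C.
The condition gives C = 1 - log(6)/2 - (-log(6)/2) = 1.
So G(x) = 1 - log(3*x**2 + 6)/2.
Check: d/dx[1 - log(3*x**2 + 6)/2] = -x/(x**2 + 2) = G'(x).

G(x) = 1 - log(3*x**2 + 6)/2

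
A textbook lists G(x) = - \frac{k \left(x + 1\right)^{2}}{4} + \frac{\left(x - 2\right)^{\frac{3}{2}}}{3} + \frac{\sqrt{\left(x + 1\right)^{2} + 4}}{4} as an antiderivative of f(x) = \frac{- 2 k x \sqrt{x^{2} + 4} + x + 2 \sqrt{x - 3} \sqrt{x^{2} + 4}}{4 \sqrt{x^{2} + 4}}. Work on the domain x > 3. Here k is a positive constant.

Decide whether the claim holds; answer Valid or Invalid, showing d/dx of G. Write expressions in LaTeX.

Invalid: d/dx[G] - f = \frac{- 2 k \sqrt{x^{2} + 4} \sqrt{x^{2} + 2 x + 5} + x \sqrt{x^{2} + 4} - x \sqrt{x^{2} + 2 x + 5} - 2 \sqrt{x - 3} \sqrt{x^{2} + 4} \sqrt{x^{2} + 2 x + 5} + 2 \sqrt{x - 2} \sqrt{x^{2} + 4} \sqrt{x^{2} + 2 x + 5} + \sqrt{x^{2} + 4}}{4 \sqrt{x^{2} + 4} \sqrt{x^{2} + 2 x + 5}}, which is not 0.

d/dx[G] = \frac{- 2 k x \sqrt{x^{2} + 2 x + 5} - 2 k \sqrt{x^{2} + 2 x + 5} + x + 2 \sqrt{x - 2} \sqrt{x^{2} + 2 x + 5} + 1}{4 \sqrt{x^{2} + 2 x + 5}}
d/dx[G] - f(x) = \frac{- 2 k \sqrt{x^{2} + 4} \sqrt{x^{2} + 2 x + 5} + x \sqrt{x^{2} + 4} - x \sqrt{x^{2} + 2 x + 5} - 2 \sqrt{x - 3} \sqrt{x^{2} + 4} \sqrt{x^{2} + 2 x + 5} + 2 \sqrt{x - 2} \sqrt{x^{2} + 4} \sqrt{x^{2} + 2 x + 5} + \sqrt{x^{2} + 4}}{4 \sqrt{x^{2} + 4} \sqrt{x^{2} + 2 x + 5}} != 0.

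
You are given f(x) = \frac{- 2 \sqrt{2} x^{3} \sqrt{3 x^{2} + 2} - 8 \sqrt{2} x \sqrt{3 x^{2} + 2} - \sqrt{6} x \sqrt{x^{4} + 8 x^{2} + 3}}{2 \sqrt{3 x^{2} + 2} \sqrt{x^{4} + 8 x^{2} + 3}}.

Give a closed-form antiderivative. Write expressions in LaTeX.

An antiderivative is F(x) = - \frac{\sqrt{6} \sqrt{3 x^{2} + 2} + 3 \sqrt{2} \sqrt{x^{4} + 8 x^{2} + 3}}{6}.

Differentiate the proposed F(x) back; it has to land on f(x) exactly.
Check: d/dx[- \frac{\sqrt{6} \sqrt{3 x^{2} + 2} + 3 \sqrt{2} \sqrt{x^{4} + 8 x^{2} + 3}}{6}] = \frac{- 2 \sqrt{2} x^{3} \sqrt{3 x^{2} + 2} - 8 \sqrt{2} x \sqrt{3 x^{2} + 2} - \sqrt{6} x \sqrt{x^{4} + 8 x^{2} + 3}}{2 \sqrt{3 x^{2} + 2} \sqrt{x^{4} + 8 x^{2} + 3}} = f(x).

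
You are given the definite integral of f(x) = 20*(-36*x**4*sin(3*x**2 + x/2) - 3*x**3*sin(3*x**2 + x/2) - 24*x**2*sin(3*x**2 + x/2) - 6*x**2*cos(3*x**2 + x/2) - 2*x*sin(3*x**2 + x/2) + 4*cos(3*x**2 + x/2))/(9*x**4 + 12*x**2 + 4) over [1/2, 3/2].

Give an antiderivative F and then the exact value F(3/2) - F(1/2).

Antiderivative: F(x) = 40*x*cos(3*x**2 + x/2)/(3*x**2 + 2); value = -80*cos(1)/11 + 48*cos(15/2)/7

Any candidate F(x) must reproduce f(x) exactly when differentiated.
F(x) = 40*x*cos(3*x**2 + x/2)/(3*x**2 + 2) is an antiderivative of f.
Check: d/dx[40*x*cos(3*x**2 + x/2)/(3*x**2 + 2)] = (-720*x**4*sin(3*x**2 + x/2) - 60*x**3*sin(3*x**2 + x/2) - 480*x**2*sin(3*x**2 + x/2) - 120*x**2*cos(3*x**2 + x/2) - 40*x*sin(3*x**2 + x/2) + 80*cos(3*x**2 + x/2))/(9*x**4 + 12*x**2 + 4), which equals f(x).
F(3/2) = 48*cos(15/2)/7; F(1/2) = 80*cos(1)/11.
Integral = F(3/2) - F(1/2) = -80*cos(1)/11 + 48*cos(15/2)/7.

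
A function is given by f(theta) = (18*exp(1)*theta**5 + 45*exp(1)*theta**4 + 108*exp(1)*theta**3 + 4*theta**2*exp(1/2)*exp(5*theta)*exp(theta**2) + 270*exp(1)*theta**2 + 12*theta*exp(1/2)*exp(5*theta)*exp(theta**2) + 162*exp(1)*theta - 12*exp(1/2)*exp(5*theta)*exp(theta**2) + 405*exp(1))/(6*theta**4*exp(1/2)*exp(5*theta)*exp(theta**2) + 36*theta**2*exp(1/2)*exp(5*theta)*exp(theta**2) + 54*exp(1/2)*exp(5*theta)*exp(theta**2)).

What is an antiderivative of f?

Differentiate the proposed F(theta) back; it has to land on f(theta) exactly.
Check: d/dtheta[-2*theta/(3*theta**2 + 9) - 3*exp(1/2)*exp(-5*theta)*exp(-theta**2)/2 - 1/(theta**2 + 3)] = (18*theta**5*exp(1/2) + 45*theta**4*exp(1/2) + 108*theta**3*exp(1/2) + 4*theta**2*exp(5*theta)*exp(theta**2) + 270*theta**2*exp(1/2) + 12*theta*exp(5*theta)*exp(theta**2) + 162*theta*exp(1/2) - 12*exp(5*theta)*exp(theta**2) + 405*exp(1/2))/(6*theta**4*exp(5*theta)*exp(theta**2) + 36*theta**2*exp(5*theta)*exp(theta**2) + 54*exp(5*theta)*exp(theta**2)), which equals f(theta).

An antiderivative is F(theta) = -2*theta/(3*theta**2 + 9) - 3*exp(1/2)*exp(-5*theta)*exp(-theta**2)/2 - 1/(theta**2 + 3).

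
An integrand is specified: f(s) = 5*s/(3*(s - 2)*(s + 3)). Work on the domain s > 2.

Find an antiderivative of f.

Factor the denominator (3*(s - 2)*(s + 3)) and decompose: f = 1/(s + 3) + 2/(3*(s - 2)); each piece integrates to a log, atan, or power term.
Check: d/ds[2*log(s - 2)/3 + log(s + 3)] = 5*s/(3*s**2 + 3*s - 18), which equals f(s).

An antiderivative is F(s) = 2*log(s - 2)/3 + log(s + 3).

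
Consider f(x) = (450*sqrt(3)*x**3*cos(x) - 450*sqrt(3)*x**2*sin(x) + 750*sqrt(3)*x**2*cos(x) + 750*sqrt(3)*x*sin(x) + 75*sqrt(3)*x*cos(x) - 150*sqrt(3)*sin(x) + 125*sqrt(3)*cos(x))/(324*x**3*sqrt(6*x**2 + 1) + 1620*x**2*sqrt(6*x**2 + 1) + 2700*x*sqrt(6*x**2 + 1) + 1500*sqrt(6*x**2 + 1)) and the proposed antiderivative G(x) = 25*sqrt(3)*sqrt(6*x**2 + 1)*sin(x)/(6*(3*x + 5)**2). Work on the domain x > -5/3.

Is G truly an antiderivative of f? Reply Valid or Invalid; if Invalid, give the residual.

Invalid: d/dx[G] - f = (450*sqrt(3)*x**3*sqrt(6*x**2 + 1)*cos(x) - 450*sqrt(3)*x**2*sqrt(6*x**2 + 1)*sin(x) + 750*sqrt(3)*x**2*sqrt(6*x**2 + 1)*cos(x) + 750*sqrt(3)*x*sqrt(6*x**2 + 1)*sin(x) + 75*sqrt(3)*x*sqrt(6*x**2 + 1)*cos(x) - 150*sqrt(3)*sqrt(6*x**2 + 1)*sin(x) + 125*sqrt(3)*sqrt(6*x**2 + 1)*cos(x))/(1944*x**5 + 9720*x**4 + 16524*x**3 + 10620*x**2 + 2700*x + 1500), which is not 0.

d/dx[G] = (450*sqrt(3)*x**3*cos(x) - 450*sqrt(3)*x**2*sin(x) + 750*sqrt(3)*x**2*cos(x) + 750*sqrt(3)*x*sin(x) + 75*sqrt(3)*x*cos(x) - 150*sqrt(3)*sin(x) + 125*sqrt(3)*cos(x))/(162*x**3*sqrt(6*x**2 + 1) + 810*x**2*sqrt(6*x**2 + 1) + 1350*x*sqrt(6*x**2 + 1) + 750*sqrt(6*x**2 + 1))
d/dx[G] - f(x) = (450*sqrt(3)*x**3*sqrt(6*x**2 + 1)*cos(x) - 450*sqrt(3)*x**2*sqrt(6*x**2 + 1)*sin(x) + 750*sqrt(3)*x**2*sqrt(6*x**2 + 1)*cos(x) + 750*sqrt(3)*x*sqrt(6*x**2 + 1)*sin(x) + 75*sqrt(3)*x*sqrt(6*x**2 + 1)*cos(x) - 150*sqrt(3)*sqrt(6*x**2 + 1)*sin(x) + 125*sqrt(3)*sqrt(6*x**2 + 1)*cos(x))/(1944*x**5 + 9720*x**4 + 16524*x**3 + 10620*x**2 + 2700*x + 1500) != 0.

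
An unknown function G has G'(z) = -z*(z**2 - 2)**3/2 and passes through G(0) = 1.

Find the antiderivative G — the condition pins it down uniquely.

The substitution u = z**2/2 - 1 works: G'(z) is exactly (dG/du)*(du/dz) for that inner function.
A general antiderivative is -(z**2/2 - 1)**4 + C.
The condition gives C = 1 - (-1) = 2.
So G(z) = -(z**8 - 8*z**6 + 24*z**4 - 32*z**2 - 16)/16.
Check: d/dz[-(z**8 - 8*z**6 + 24*z**4 - 32*z**2 - 16)/16] = -z**7/2 + 3*z**5 - 6*z**3 + 4*z, which equals G'(z).

G(z) = -(z**8 - 8*z**6 + 24*z**4 - 32*z**2 - 16)/16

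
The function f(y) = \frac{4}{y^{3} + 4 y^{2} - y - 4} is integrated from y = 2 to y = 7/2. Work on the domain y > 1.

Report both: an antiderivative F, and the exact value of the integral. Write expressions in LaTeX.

Factor the denominator (\left(y - 1\right) \left(y + 1\right) \left(y + 4\right)) and decompose: f = \frac{4}{15 \left(y + 4\right)} - \frac{2}{3 \left(y + 1\right)} + \frac{2}{5 \left(y - 1\right)}; each piece integrates to a log, atan, or power term.
F(y) = \frac{2 \log{\left(y - 1 \right)}}{5} - \frac{2 \log{\left(y + 1 \right)}}{3} + \frac{4 \log{\left(y + 4 \right)}}{15} is an antiderivative of f.
Check: d/dy[\frac{2 \log{\left(y - 1 \right)}}{5} - \frac{2 \log{\left(y + 1 \right)}}{3} + \frac{4 \log{\left(y + 4 \right)}}{15}] = \frac{4}{y^{3} + 4 y^{2} - y - 4} = f(y).
F(7/2) = - \frac{2 \log{\left(\frac{9}{2} \right)}}{3} + \frac{2 \log{\left(\frac{5}{2} \right)}}{5} + \frac{4 \log{\left(\frac{15}{2} \right)}}{15}; F(2) = - \frac{2 \log{\left(3 \right)}}{3} + \frac{4 \log{\left(6 \right)}}{15}.
Integral = F(7/2) - F(2) = - \frac{2 \log{\left(\frac{9}{2} \right)}}{3} - \frac{4 \log{\left(6 \right)}}{15} + \frac{2 \log{\left(\frac{5}{2} \right)}}{5} + \frac{4 \log{\left(\frac{15}{2} \right)}}{15} + \frac{2 \log{\left(3 \right)}}{3}.

Antiderivative: F(y) = \frac{2 \log{\left(y - 1 \right)}}{5} - \frac{2 \log{\left(y + 1 \right)}}{3} + \frac{4 \log{\left(y + 4 \right)}}{15}; value = - \frac{2 \log{\left(\frac{9}{2} \right)}}{3} - \frac{4 \log{\left(6 \right)}}{15} + \frac{2 \log{\left(\frac{5}{2} \right)}}{5} + \frac{4 \log{\left(\frac{15}{2} \right)}}{15} + \frac{2 \log{\left(3 \right)}}{3}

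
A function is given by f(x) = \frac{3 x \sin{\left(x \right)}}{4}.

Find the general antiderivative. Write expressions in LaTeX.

F(x) = \frac{3 \left(- x \cos{\left(x \right)} + \sin{\left(x \right)}\right)}{4} + C

An antiderivative F(x) passes only if d/dx[F] lands on f(x) exactly.
Check: d/dx[\frac{3 \left(- x \cos{\left(x \right)} + \sin{\left(x \right)}\right)}{4}] = \frac{3 x \sin{\left(x \right)}}{4} = f(x).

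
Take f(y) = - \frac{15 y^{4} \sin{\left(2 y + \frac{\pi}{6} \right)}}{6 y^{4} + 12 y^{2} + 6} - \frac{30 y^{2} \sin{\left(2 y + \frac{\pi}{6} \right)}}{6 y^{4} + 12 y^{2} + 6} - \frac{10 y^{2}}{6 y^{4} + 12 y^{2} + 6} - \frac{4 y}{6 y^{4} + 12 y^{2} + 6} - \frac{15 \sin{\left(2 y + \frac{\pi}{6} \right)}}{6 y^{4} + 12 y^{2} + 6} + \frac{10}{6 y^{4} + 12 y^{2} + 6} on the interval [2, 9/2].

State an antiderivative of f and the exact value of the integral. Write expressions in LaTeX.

Integrate term by term and add the pieces.
F(y) = \frac{20 y + 15 \left(y^{2} + 1\right) \cos{\left(2 y + \frac{\pi}{6} \right)} + 4}{12 \left(y^{2} + 1\right)} is an antiderivative of f.
Check: d/dy[\frac{20 y + 15 \left(y^{2} + 1\right) \cos{\left(2 y + \frac{\pi}{6} \right)} + 4}{12 \left(y^{2} + 1\right)}] = \frac{- 15 y^{4} \sin{\left(2 y + \frac{\pi}{6} \right)} - 30 y^{2} \sin{\left(2 y + \frac{\pi}{6} \right)} - 10 y^{2} - 4 y - 15 \sin{\left(2 y + \frac{\pi}{6} \right)} + 10}{6 y^{4} + 12 y^{2} + 6}, which equals f(y).
F(9/2) = \frac{5 \cos{\left(\frac{\pi}{6} + 9 \right)}}{4} + \frac{94}{255}; F(2) = \frac{5 \cos{\left(\frac{\pi}{6} + 4 \right)}}{4} + \frac{11}{15}.
Integral = F(9/2) - F(2) = \frac{5 \cos{\left(\frac{\pi}{6} + 9 \right)}}{4} - \frac{31}{85} - \frac{5 \cos{\left(\frac{\pi}{6} + 4 \right)}}{4}.

Antiderivative: F(y) = \frac{20 y + 15 \left(y^{2} + 1\right) \cos{\left(2 y + \frac{\pi}{6} \right)} + 4}{12 \left(y^{2} + 1\right)}; value = \frac{5 \cos{\left(\frac{\pi}{6} + 9 \right)}}{4} - \frac{31}{85} - \frac{5 \cos{\left(\frac{\pi}{6} + 4 \right)}}{4}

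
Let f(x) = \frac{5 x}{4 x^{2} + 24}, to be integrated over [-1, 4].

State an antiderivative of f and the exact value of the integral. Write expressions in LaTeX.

f matches the chain-rule pattern g'(h)*h' with inner function h(x) = x^{2} + 6; substituting u = h(x) collapses the integral.
F(x) = \frac{5 \log{\left(x^{2} + 6 \right)}}{8} is an antiderivative of f.
Check: d/dx[\frac{5 \log{\left(x^{2} + 6 \right)}}{8}] = \frac{5 x}{4 x^{2} + 24} = f(x).
F(4) = \frac{5 \log{\left(22 \right)}}{8}; F(-1) = \frac{5 \log{\left(7 \right)}}{8}.
Integral = F(4) - F(-1) = - \frac{5 \log{\left(7 \right)}}{8} + \frac{5 \log{\left(22 \right)}}{8}.

Antiderivative: F(x) = \frac{5 \log{\left(x^{2} + 6 \right)}}{8}; value = - \frac{5 \log{\left(7 \right)}}{8} + \frac{5 \log{\left(22 \right)}}{8}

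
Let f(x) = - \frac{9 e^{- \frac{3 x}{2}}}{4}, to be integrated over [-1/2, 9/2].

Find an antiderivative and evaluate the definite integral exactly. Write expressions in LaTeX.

Check any antiderivative F(x) by computing F'(x) and comparing it with f(x).
F(x) = \frac{3 e^{- \frac{3 x}{2}}}{2} is an antiderivative of f.
Check: d/dx[\frac{3 e^{- \frac{3 x}{2}}}{2}] = - \frac{9 e^{- \frac{3 x}{2}}}{4} = f(x).
F(9/2) = \frac{3}{2 e^{\frac{27}{4}}}; F(-1/2) = \frac{3 e^{\frac{3}{4}}}{2}.
Integral = F(9/2) - F(-1/2) = - \frac{3 e^{\frac{3}{4}}}{2} + \frac{3}{2 e^{\frac{27}{4}}}.

Antiderivative: F(x) = \frac{3 e^{- \frac{3 x}{2}}}{2}; value = - \frac{3 e^{\frac{3}{4}}}{2} + \frac{3}{2 e^{\frac{27}{4}}}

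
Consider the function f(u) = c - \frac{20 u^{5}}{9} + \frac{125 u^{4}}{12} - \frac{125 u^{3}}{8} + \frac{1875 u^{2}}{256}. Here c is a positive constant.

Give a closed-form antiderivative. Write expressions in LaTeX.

Integrate term by term and add the pieces.
Check: d/du[- \frac{u \left(- 6912 c + 2560 u^{5} - 14400 u^{4} + 27000 u^{3} - 16875 u^{2}\right)}{6912}] = c - \frac{20 u^{5}}{9} + \frac{125 u^{4}}{12} - \frac{125 u^{3}}{8} + \frac{1875 u^{2}}{256} = f(u).

An antiderivative is F(u) = - \frac{u \left(- 6912 c + 2560 u^{5} - 14400 u^{4} + 27000 u^{3} - 16875 u^{2}\right)}{6912}.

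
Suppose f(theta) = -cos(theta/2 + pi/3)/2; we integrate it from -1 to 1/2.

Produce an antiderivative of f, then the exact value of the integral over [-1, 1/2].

Antiderivative: F(theta) = -sin(theta/2 + pi/3); value = -sin(1/4 + pi/3) + cos(1/2 + pi/6)

A first test for any F(theta): its theta-derivative must equal f(theta) identically.
F(theta) = -sin(theta/2 + pi/3) is an antiderivative of f.
Check: d/dtheta[-sin(theta/2 + pi/3)] = -cos(theta/2 + pi/3)/2 = f(theta).
F(1/2) = -sin(1/4 + pi/3); F(-1) = -cos(1/2 + pi/6).
Integral = F(1/2) - F(-1) = -sin(1/4 + pi/3) + cos(1/2 + pi/6).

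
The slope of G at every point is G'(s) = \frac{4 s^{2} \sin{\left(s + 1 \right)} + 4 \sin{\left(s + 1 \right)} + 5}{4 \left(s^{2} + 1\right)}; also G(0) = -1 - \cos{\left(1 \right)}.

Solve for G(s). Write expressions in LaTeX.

G(s) = - \cos{\left(s + 1 \right)} + \frac{5 \operatorname{atan}{\left(s \right)}}{4} - 1

Since d/ds undoes antidifferentiation here, G(s) must give back the stated G'(s).
A general antiderivative is - \cos{\left(s + 1 \right)} + \frac{5 \operatorname{atan}{\left(s \right)}}{4} + C.
The condition gives C = -1 - \cos{\left(1 \right)} - (- \cos{\left(1 \right)}) = -1.
So G(s) = - \cos{\left(s + 1 \right)} + \frac{5 \operatorname{atan}{\left(s \right)}}{4} - 1.
Check: d/ds[- \cos{\left(s + 1 \right)} + \frac{5 \operatorname{atan}{\left(s \right)}}{4} - 1] = \frac{4 s^{2} \sin{\left(s + 1 \right)} + 4 \sin{\left(s + 1 \right)} + 5}{4 s^{2} + 4}, which equals G'(s).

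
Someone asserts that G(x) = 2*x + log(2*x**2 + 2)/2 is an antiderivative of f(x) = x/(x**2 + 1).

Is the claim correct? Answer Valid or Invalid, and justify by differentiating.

d/dx[G] = (2*x**2 + x + 2)/(x**2 + 1)
d/dx[G] - f(x) = 2 != 0.

Invalid: d/dx[G] - f = 2, which is not 0.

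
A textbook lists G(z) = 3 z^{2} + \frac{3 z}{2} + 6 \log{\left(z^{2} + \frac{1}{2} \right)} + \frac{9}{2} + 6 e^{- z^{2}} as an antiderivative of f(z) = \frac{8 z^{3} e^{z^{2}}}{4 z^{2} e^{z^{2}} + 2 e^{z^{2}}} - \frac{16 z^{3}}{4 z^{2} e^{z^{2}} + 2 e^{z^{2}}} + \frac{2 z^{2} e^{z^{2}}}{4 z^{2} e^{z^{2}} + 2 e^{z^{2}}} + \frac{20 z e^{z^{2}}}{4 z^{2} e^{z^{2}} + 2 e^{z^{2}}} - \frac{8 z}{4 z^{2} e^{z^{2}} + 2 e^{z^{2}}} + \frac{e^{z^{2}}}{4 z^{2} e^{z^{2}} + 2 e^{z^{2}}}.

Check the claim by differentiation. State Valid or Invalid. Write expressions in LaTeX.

d/dz[G] = \frac{24 z^{3} e^{z^{2}} - 48 z^{3} + 6 z^{2} e^{z^{2}} + 60 z e^{z^{2}} - 24 z + 3 e^{z^{2}}}{4 z^{2} e^{z^{2}} + 2 e^{z^{2}}}
d/dz[G] - f(z) = \frac{8 z^{3} e^{z^{2}} - 16 z^{3} + 2 z^{2} e^{z^{2}} + 20 z e^{z^{2}} - 8 z + e^{z^{2}}}{2 z^{2} e^{z^{2}} + e^{z^{2}}} != 0.

Invalid: d/dz[G] - f = \frac{8 z^{3} e^{z^{2}} - 16 z^{3} + 2 z^{2} e^{z^{2}} + 20 z e^{z^{2}} - 8 z + e^{z^{2}}}{2 z^{2} e^{z^{2}} + e^{z^{2}}}, which is not 0.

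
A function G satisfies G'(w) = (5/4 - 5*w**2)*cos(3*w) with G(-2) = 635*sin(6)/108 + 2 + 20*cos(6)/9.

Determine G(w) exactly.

G(w) = -5*w**2*sin(3*w)/3 - 10*w*cos(3*w)/9 + 85*sin(3*w)/108 + 2

Recover the given G'(w) by differentiating a candidate G(w); any mismatch rules it out.
A general antiderivative is -5*w**2*sin(3*w)/3 - 10*w*cos(3*w)/9 + 85*sin(3*w)/108 + C.
The condition gives C = 635*sin(6)/108 + 2 + 20*cos(6)/9 - (635*sin(6)/108 + 20*cos(6)/9) = 2.
So G(w) = -5*w**2*sin(3*w)/3 - 10*w*cos(3*w)/9 + 85*sin(3*w)/108 + 2.
Check: d/dw[-5*w**2*sin(3*w)/3 - 10*w*cos(3*w)/9 + 85*sin(3*w)/108 + 2] = -5*w**2*cos(3*w) + 5*cos(3*w)/4, which equals G'(w).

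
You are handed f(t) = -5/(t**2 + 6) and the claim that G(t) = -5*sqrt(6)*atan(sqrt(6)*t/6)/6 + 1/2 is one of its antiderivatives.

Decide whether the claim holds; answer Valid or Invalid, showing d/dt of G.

Valid. The derivative of G reproduces f.

d/dt[G] = -5/(t**2 + 6)
This equals f(t) exactly, so the claim holds.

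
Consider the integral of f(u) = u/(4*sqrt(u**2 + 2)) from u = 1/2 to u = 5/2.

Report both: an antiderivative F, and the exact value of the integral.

The substitution w = u**2 + 2 works: f is exactly (dF/dw)*(dw/du) for that inner function.
F(u) = sqrt(u**2 + 2)/4 is an antiderivative of f.
Check: d/du[sqrt(u**2 + 2)/4] = u/(4*sqrt(u**2 + 2)) = f(u).
F(5/2) = sqrt(33)/8; F(1/2) = 3/8.
Integral = F(5/2) - F(1/2) = -3/8 + sqrt(33)/8.

Antiderivative: F(u) = sqrt(u**2 + 2)/4; value = -3/8 + sqrt(33)/8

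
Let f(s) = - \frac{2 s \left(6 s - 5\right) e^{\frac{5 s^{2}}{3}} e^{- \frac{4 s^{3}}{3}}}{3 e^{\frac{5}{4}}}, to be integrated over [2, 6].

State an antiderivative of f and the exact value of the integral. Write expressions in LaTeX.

Antiderivative: F(s) = e^{- \frac{4 s^{3}}{3} + \frac{5 s^{2}}{3} - \frac{5}{4}}; value = - \frac{1}{e^{\frac{21}{4}}} + e^{- \frac{917}{4}}

f matches the chain-rule pattern g'(h)*h' with inner function h(s) = - \frac{4 s^{3}}{3} + \frac{5 s^{2}}{3} - \frac{5}{4}; substituting u = h(s) collapses the integral.
F(s) = e^{- \frac{4 s^{3}}{3} + \frac{5 s^{2}}{3} - \frac{5}{4}} is an antiderivative of f.
Check: d/ds[e^{- \frac{4 s^{3}}{3} + \frac{5 s^{2}}{3} - \frac{5}{4}}] = \frac{\left(- 12 s^{2} + 10 s\right) e^{\frac{5 s^{2}}{3}} e^{- \frac{4 s^{3}}{3}}}{3 e^{\frac{5}{4}}}, which equals f(s).
F(6) = e^{- \frac{917}{4}}; F(2) = e^{- \frac{21}{4}}.
Integral = F(6) - F(2) = - \frac{1}{e^{\frac{21}{4}}} + e^{- \frac{917}{4}}.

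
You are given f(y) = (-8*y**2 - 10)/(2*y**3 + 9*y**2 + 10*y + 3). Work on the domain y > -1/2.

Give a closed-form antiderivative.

An antiderivative is F(y) = -24*log(y + 1/2)/5 + 9*log(y + 1) - 41*log(y + 3)/5.

Factor the denominator ((y + 1)*(y + 3)*(2*y + 1)) and decompose: f = -48/(5*(2*y + 1)) - 41/(5*(y + 3)) + 9/(y + 1); each piece integrates to a log, atan, or power term.
Check: d/dy[-24*log(y + 1/2)/5 + 9*log(y + 1) - 41*log(y + 3)/5] = (-8*y**2 - 10)/(2*y**3 + 9*y**2 + 10*y + 3) = f(y).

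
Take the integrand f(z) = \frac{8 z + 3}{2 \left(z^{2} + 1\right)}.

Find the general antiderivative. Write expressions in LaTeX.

F(z) = 2 \log{\left(z^{2} + 1 \right)} + \frac{3 \operatorname{atan}{\left(z \right)}}{2} + C

Whatever form F(z) takes, F'(z) = f(z) is non-negotiable.
Check: d/dz[2 \log{\left(z^{2} + 1 \right)} + \frac{3 \operatorname{atan}{\left(z \right)}}{2}] = \frac{8 z + 3}{2 z^{2} + 2}, which equals f(z).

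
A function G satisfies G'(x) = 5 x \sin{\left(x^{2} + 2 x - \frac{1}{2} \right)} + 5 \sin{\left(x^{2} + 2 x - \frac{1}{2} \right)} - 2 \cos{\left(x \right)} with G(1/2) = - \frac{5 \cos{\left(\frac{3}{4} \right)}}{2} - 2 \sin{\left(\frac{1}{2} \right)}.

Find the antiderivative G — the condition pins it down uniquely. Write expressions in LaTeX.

G(x) = - 2 \sin{\left(x \right)} - \frac{5 \cos{\left(x^{2} + 2 x - \frac{1}{2} \right)}}{2}

The integrand splits into summands that can be handled one at a time.
A general antiderivative is - 2 \sin{\left(x \right)} - \frac{5 \cos{\left(x^{2} + 2 x - \frac{1}{2} \right)}}{2} + C.
The condition gives C = - \frac{5 \cos{\left(\frac{3}{4} \right)}}{2} - 2 \sin{\left(\frac{1}{2} \right)} - (- \frac{5 \cos{\left(\frac{3}{4} \right)}}{2} - 2 \sin{\left(\frac{1}{2} \right)}) = 0.
So G(x) = - 2 \sin{\left(x \right)} - \frac{5 \cos{\left(x^{2} + 2 x - \frac{1}{2} \right)}}{2}.
Check: d/dx[- 2 \sin{\left(x \right)} - \frac{5 \cos{\left(x^{2} + 2 x - \frac{1}{2} \right)}}{2}] = 5 x \sin{\left(x^{2} + 2 x - \frac{1}{2} \right)} + 5 \sin{\left(x^{2} + 2 x - \frac{1}{2} \right)} - 2 \cos{\left(x \right)} = G'(x).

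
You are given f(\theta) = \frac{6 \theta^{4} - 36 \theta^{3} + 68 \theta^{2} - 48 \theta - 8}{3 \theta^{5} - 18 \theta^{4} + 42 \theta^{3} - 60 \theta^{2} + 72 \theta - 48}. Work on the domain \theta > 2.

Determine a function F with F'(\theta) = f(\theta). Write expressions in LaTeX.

Any candidate F(\theta) must reproduce f(\theta) exactly when differentiated.
Check: d/d\theta[\log{\left(\theta^{2} + 2 \right)} + \frac{2}{3 \theta^{2} - 12 \theta + 12}] = \frac{6 \theta^{4} - 36 \theta^{3} + 68 \theta^{2} - 48 \theta - 8}{3 \theta^{5} - 18 \theta^{4} + 42 \theta^{3} - 60 \theta^{2} + 72 \theta - 48} = f(\theta).

An antiderivative is F(\theta) = \log{\left(\theta^{2} + 2 \right)} + \frac{2}{3 \theta^{2} - 12 \theta + 12}.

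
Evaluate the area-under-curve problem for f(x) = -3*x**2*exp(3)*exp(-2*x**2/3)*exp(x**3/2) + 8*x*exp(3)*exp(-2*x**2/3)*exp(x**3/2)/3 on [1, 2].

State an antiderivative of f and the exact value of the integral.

Antiderivative: F(x) = -2*exp(x**3/2 - 2*x**2/3 + 3); value = -2*exp(13/3) + 2*exp(17/6)

The substitution u = x**3/2 - 2*x**2/3 + 3 works: f is exactly (dF/du)*(du/dx) for that inner function.
F(x) = -2*exp(x**3/2 - 2*x**2/3 + 3) is an antiderivative of f.
Check: d/dx[-2*exp(x**3/2 - 2*x**2/3 + 3)] = -3*x**2*exp(3)*exp(-2*x**2/3)*exp(x**3/2) + 8*x*exp(3)*exp(-2*x**2/3)*exp(x**3/2)/3 = f(x).
F(2) = -2*exp(13/3); F(1) = -2*exp(17/6).
Integral = F(2) - F(1) = -2*exp(13/3) + 2*exp(17/6).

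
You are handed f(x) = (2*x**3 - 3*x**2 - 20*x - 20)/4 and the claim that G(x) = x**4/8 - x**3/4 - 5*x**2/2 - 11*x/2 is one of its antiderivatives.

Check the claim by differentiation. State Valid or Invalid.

Invalid: d/dx[G] - f = -1/2, which is not 0.

d/dx[G] = x**3/2 - 3*x**2/4 - 5*x - 11/2
d/dx[G] - f(x) = -1/2 != 0.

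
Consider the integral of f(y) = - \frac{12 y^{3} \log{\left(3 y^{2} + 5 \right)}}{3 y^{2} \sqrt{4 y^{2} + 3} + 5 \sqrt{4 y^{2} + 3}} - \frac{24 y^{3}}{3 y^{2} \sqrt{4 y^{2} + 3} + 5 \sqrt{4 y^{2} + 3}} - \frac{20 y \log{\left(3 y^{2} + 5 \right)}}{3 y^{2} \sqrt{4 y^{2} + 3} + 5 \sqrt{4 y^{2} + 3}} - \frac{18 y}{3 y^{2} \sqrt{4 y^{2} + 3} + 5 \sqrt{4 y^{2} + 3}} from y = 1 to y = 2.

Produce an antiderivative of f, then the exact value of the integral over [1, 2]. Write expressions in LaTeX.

Antiderivative: F(y) = - \sqrt{4 y^{2} + 3} \log{\left(3 y^{2} + 5 \right)}; value = - \sqrt{19} \log{\left(17 \right)} + \sqrt{7} \log{\left(8 \right)}

f has the shape u'v + uv' for u = - \sqrt{4 y^{2} + 3} and v = \log{\left(3 y^{2} + 5 \right)} — it is the derivative of the product u*v.
F(y) = - \sqrt{4 y^{2} + 3} \log{\left(3 y^{2} + 5 \right)} is an antiderivative of f.
Check: d/dy[- \sqrt{4 y^{2} + 3} \log{\left(3 y^{2} + 5 \right)}] = \frac{- 12 y^{3} \log{\left(3 y^{2} + 5 \right)} - 24 y^{3} - 20 y \log{\left(3 y^{2} + 5 \right)} - 18 y}{3 y^{2} \sqrt{4 y^{2} + 3} + 5 \sqrt{4 y^{2} + 3}}, which equals f(y).
F(2) = - \sqrt{19} \log{\left(17 \right)}; F(1) = - \sqrt{7} \log{\left(8 \right)}.
Integral = F(2) - F(1) = - \sqrt{19} \log{\left(17 \right)} + \sqrt{7} \log{\left(8 \right)}.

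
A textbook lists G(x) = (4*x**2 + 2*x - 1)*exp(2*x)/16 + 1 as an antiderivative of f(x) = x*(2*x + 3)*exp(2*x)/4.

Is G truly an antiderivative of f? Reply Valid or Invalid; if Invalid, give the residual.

d/dx[G] = x**2*exp(2*x)/2 + 3*x*exp(2*x)/4
This equals f(x) exactly, so the claim holds.

Valid - differentiating G returns exactly f.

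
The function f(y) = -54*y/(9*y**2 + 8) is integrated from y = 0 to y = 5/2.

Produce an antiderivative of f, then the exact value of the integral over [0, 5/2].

f matches the chain-rule pattern g'(h)*h' with inner function h(y) = 3*y**2/2 + 4/3; substituting u = h(y) collapses the integral.
F(y) = -3*log(3*y**2/2 + 4/3) is an antiderivative of f.
Check: d/dy[-3*log(3*y**2/2 + 4/3)] = -54*y/(9*y**2 + 8) = f(y).
F(5/2) = -3*log(257/24); F(0) = -3*log(4/3).
Integral = F(5/2) - F(0) = -3*log(257/24) + 3*log(4/3).

Antiderivative: F(y) = -3*log(3*y**2/2 + 4/3); value = -3*log(257/24) + 3*log(4/3)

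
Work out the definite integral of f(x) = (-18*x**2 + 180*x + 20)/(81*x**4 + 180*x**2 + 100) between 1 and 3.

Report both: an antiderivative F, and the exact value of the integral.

Antiderivative: F(x) = (x/3 - 5/3)/(3*x**2/2 + 5/3); value = 652/1729

Recognize the product-rule pattern: f = u'v + uv' with u = 1/(3*x**2/2 + 5/3), v = x/3 - 5/3, so integration by parts undoes it.
F(x) = (x/3 - 5/3)/(3*x**2/2 + 5/3) is an antiderivative of f.
Check: d/dx[(x/3 - 5/3)/(3*x**2/2 + 5/3)] = (-18*x**2 + 180*x + 20)/(81*x**4 + 180*x**2 + 100) = f(x).
F(3) = -4/91; F(1) = -8/19.
Integral = F(3) - F(1) = 652/1729.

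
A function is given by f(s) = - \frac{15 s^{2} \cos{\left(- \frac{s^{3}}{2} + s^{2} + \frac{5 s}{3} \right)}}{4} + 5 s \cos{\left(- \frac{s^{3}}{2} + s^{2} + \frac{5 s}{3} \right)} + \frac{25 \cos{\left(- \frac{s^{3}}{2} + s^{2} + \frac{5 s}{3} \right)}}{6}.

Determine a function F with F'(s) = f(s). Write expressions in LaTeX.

The substitution u = - \frac{s^{3}}{2} + s^{2} + \frac{5 s}{3} works: f is exactly (dF/du)*(du/ds) for that inner function.
Check: d/ds[\frac{5 \sin{\left(- \frac{s^{3}}{2} + s^{2} + \frac{5 s}{3} \right)}}{2}] = - \frac{15 s^{2} \cos{\left(- \frac{s^{3}}{2} + s^{2} + \frac{5 s}{3} \right)}}{4} + 5 s \cos{\left(- \frac{s^{3}}{2} + s^{2} + \frac{5 s}{3} \right)} + \frac{25 \cos{\left(- \frac{s^{3}}{2} + s^{2} + \frac{5 s}{3} \right)}}{6} = f(s).

An antiderivative is F(s) = \frac{5 \sin{\left(- \frac{s^{3}}{2} + s^{2} + \frac{5 s}{3} \right)}}{2}.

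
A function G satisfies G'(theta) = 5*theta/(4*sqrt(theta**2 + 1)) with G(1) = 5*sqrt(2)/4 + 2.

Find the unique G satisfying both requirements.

G'(theta) matches the chain-rule pattern g'(h)*h' with inner function h(theta) = theta**2 + 1; substituting u = h(theta) collapses the integral.
A general antiderivative is 5*sqrt(theta**2 + 1)/4 + C.
The condition gives C = 5*sqrt(2)/4 + 2 - (5*sqrt(2)/4) = 2.
So G(theta) = (5*sqrt(theta**2 + 1) + 8)/4.
Check: d/dtheta[(5*sqrt(theta**2 + 1) + 8)/4] = 5*theta/(4*sqrt(theta**2 + 1)) = G'(theta).

G(theta) = (5*sqrt(theta**2 + 1) + 8)/4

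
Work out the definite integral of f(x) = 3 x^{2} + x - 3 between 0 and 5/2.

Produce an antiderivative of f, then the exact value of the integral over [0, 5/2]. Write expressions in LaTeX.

Antiderivative: F(x) = \frac{x \left(x + 2\right) \left(2 x - 3\right)}{2}; value = \frac{45}{4}

Integrate term by term and add the pieces.
F(x) = \frac{x \left(x + 2\right) \left(2 x - 3\right)}{2} is an antiderivative of f.
Check: d/dx[\frac{x \left(x + 2\right) \left(2 x - 3\right)}{2}] = 3 x^{2} + x - 3 = f(x).
F(5/2) = \frac{45}{4}; F(0) = 0.
Integral = F(5/2) - F(0) = \frac{45}{4}.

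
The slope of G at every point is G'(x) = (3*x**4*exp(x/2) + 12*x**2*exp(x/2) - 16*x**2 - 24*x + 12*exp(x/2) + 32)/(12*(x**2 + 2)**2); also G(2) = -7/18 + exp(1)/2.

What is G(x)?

Recover the given G'(x) by differentiating a candidate G(x); any mismatch rules it out.
A general antiderivative is (4*x/3 + 1)/(x**2 + 2) + exp(x/2)/2 + C.
The condition gives C = -7/18 + exp(1)/2 - (11/18 + exp(1)/2) = -1.
So G(x) = 4*x/(3*x**2 + 6) + exp(x/2)/2 - 1 + 1/(x**2 + 2).
Check: d/dx[4*x/(3*x**2 + 6) + exp(x/2)/2 - 1 + 1/(x**2 + 2)] = (3*x**4*exp(x/2) + 12*x**2*exp(x/2) - 16*x**2 - 24*x + 12*exp(x/2) + 32)/(12*x**4 + 48*x**2 + 48), which equals G'(x).

G(x) = 4*x/(3*x**2 + 6) + exp(x/2)/2 - 1 + 1/(x**2 + 2)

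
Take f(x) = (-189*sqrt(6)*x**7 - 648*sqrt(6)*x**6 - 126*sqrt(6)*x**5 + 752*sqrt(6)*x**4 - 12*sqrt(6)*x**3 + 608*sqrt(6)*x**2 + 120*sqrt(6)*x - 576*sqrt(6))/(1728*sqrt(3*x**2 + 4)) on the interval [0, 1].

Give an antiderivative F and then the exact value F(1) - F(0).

f has the shape u'v + uv' for u = sqrt(x**2/2 + 2/3)/4 and v = (-x**2/2 - 2*x/3 + 1)**3 — it is the derivative of the product u*v.
F(x) = -sqrt(6)*sqrt(3*x**2 + 4)*(3*x**2 + 4*x - 6)**3/5184 is an antiderivative of f.
Check: d/dx[-sqrt(6)*sqrt(3*x**2 + 4)*(3*x**2 + 4*x - 6)**3/5184] = (-189*sqrt(6)*x**7 - 648*sqrt(6)*x**6 - 126*sqrt(6)*x**5 + 752*sqrt(6)*x**4 - 12*sqrt(6)*x**3 + 608*sqrt(6)*x**2 + 120*sqrt(6)*x - 576*sqrt(6))/(1728*sqrt(3*x**2 + 4)) = f(x).
F(1) = -sqrt(42)/5184; F(0) = sqrt(6)/12.
Integral = F(1) - F(0) = -sqrt(6)/12 - sqrt(42)/5184.

Antiderivative: F(x) = -sqrt(6)*sqrt(3*x**2 + 4)*(3*x**2 + 4*x - 6)**3/5184; value = -sqrt(6)/12 - sqrt(42)/5184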